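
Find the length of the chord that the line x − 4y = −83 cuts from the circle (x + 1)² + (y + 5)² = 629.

2√17

From the line, y = (83 + x)/4. Substituting:
17x² + 238x + 561 = 0  ⟹  x² + 14x + 33 = 0
x = −3 or x = −11, giving (−3, 20) and (−11, 18).
Chord length = distance between (−3, 20) and (−11, 18) = √68 = 2√17.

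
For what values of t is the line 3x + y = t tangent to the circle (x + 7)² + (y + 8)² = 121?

t = −29 ± 11√10

For a tangent, require d(centre, line) = r = 11.
|3·(−7) + 1·(−8) − t| / √10 = 11
|t − (−29)| = 11√10.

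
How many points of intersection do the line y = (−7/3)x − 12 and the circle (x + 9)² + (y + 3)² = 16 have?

0

Substituting the line into the circle gives 58x² + 540x + 1314 = 0.
Discriminant = (540)² − 4·58·(1314) = −13248 < 0.
No real roots: the line does not meet the circle.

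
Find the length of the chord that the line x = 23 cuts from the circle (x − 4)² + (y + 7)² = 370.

6

Centre (4, −7), r² = 370. Perpendicular distance d from centre to line = |−19| / √1 = 19.
Chord = 2√(r² − d²) = 2·√(9) = 6.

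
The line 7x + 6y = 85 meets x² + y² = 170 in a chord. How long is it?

2√85

The distance from (0, 0) to the line is 85/√85, and r² = 170.
Chord = 2√(r² − d²) = 2·√(85) = 2√85.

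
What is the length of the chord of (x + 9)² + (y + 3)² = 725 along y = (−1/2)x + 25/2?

From the line, y = (25 − x)/2. Substituting:
5x² + 10x − 1615 = 0  ⟹  x² + 2x − 323 = 0
x = 17 or x = −19, giving (17, 4) and (−19, 22).
|(17, 4) − (−19, 22)| = √((36)² + (−18)²) = 18√5.

18√5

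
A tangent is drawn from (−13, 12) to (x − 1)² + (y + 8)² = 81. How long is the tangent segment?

√515

The centre is (1, −8) and r = 9. The square of the distance from P to the centre is 196 + 400 = 596.
By the tangent–radius right angle, tangent length = √(|PO|² − r²) = √515.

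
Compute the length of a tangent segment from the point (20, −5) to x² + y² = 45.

2√95

The centre is (0, 0) and r = 3√5. The square of the distance from P to the centre is 400 + 25 = 425.
By the tangent–radius right angle, tangent length = √(|PO|² − r²) = √380 = 2√95.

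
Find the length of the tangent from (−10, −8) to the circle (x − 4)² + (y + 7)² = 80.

With centre O = (4, −7), |OP|² = 197 and r² = 80.
By the tangent–radius right angle, tangent length = √(|PO|² − r²) = √117 = 3√13.

3√13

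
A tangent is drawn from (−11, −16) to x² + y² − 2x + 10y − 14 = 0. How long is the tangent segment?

The centre is (1, −5) and r = 2√10. The square of the distance from P to the centre is 144 + 121 = 265.
By the tangent–radius right angle, tangent length = √(|PO|² − r²) = √225 = 15.

15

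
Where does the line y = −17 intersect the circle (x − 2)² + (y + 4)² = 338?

(−11, −17) and (15, −17)

Substitute y = −17:
x² − 4x − 165 = 0
x = 15 or x = −11, giving (15, −17) and (−11, −17).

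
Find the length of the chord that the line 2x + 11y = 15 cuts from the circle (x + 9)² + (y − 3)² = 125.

10√5

Centre (−9, 3), r² = 125. Perpendicular distance d from centre to line = |0| / √125 = 0/√125.
Chord = 2√(r² − d²) = 2·√(125) = 10√5.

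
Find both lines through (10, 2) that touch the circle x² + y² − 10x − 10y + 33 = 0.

A line y − (2) = m(x − (10)) is tangent when its distance from (5, 5) is √17:
[m·(−5) − (3)]² = 17(m² + 1)
4m² + 15m − 4 = 0, so m = −4 or m = 1/4.
With m = −4: 4x + y = 42. With m = 1/4: x − 4y = 2.

4x + y = 42 and x − 4y = 2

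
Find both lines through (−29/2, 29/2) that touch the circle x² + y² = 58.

3x + 7y = 58 and 7x + 3y = −58

A line y − (29/2) = m(x − (−29/2)) is tangent when its distance from (0, 0) is √58:
[m·(29/2) − (−29/2)]² = 58(m² + 1)
21m² + 58m + 21 = 0, so m = −3/7 or m = −7/3.
With m = −3/7: 3x + 7y = 58. With m = −7/3: 7x + 3y = −58.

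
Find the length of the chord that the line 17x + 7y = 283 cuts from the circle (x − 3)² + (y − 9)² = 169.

The distance from (3, 9) to the line is 169/√338, and r² = 169.
Half the chord is √(r² − d²) = √(169/2), so the full chord is 13√2.

13√2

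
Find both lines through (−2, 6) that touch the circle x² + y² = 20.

x + 2y = 10 and 2x − y = −10

A line y − (6) = m(x − (−2)) is tangent when its distance from (0, 0) is 2√5:
[m·(2) − (−6)]² = 20(m² + 1)
2m² − 3m − 2 = 0, so m = −1/2 or m = 2.
With m = −1/2: x + 2y = 10. With m = 2: 2x − y = −10.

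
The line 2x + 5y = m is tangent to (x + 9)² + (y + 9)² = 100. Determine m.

For a tangent, require d(centre, line) = r = 10.
|2·(−9) + 5·(−9) − m| / √29 = 10
|m − (−63)| = 10√29.

m = −63 ± 10√29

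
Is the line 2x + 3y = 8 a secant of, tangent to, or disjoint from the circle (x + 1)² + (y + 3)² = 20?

disjoint

Centre (−1, −3), r² = 20. Distance² from centre to line = (−19)²/13 = 361/13.
Since d² > r², the line lies outside the circle.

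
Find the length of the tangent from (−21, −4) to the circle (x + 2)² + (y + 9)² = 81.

Centre (−2, −9), r² = 81. |PO|² = (−19)² + (5)² = 386.
Power of the point: PT² = |PO|² − r² = 305, so PT = √305.

√305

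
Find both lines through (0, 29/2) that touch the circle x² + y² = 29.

A line y − (29/2) = m(x − (0)) is tangent when its distance from (0, 0) is √29:
(0m − (−29/2))² = 29(m² + 1)
4m² − 25 = 0, so m = 5/2 or m = −5/2.
Through (0, 29/2) these give 5x − 2y = −29 and 5x + 2y = 29.

5x − 2y = −29 and 5x + 2y = 29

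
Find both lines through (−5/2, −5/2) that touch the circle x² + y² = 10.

x + 3y = −10 and 3x + y = −10

Write the tangent as mx − y + (−5/2 − m·(−5/2)) = 0 and set its distance from the centre to √10:
(5/2m − (5/2))² = 10(m² + 1)
3m² + 10m + 3 = 0, so m = −1/3 or m = −3.
With m = −1/3: x + 3y = −10. With m = −3: 3x + y = −10.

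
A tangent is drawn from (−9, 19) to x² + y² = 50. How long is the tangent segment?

With centre O = (0, 0), |OP|² = 442 and r² = 50.
By the tangent–radius right angle, tangent length = √(|PO|² − r²) = √392 = 14√2.

14√2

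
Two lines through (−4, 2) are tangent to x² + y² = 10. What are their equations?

A line y − (2) = m(x − (−4)) is tangent when its distance from (0, 0) is √10:
[m·(4) − (−2)]² = 10(m² + 1)
3m² + 8m − 3 = 0, so m = −3 or m = 1/3.
Through (−4, 2) these give 3x + y = −10 and x − 3y = −10.

3x + y = −10 and x − 3y = −10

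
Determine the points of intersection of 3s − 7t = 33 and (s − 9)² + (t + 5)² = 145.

(−3, −6) and (18, 3)

Substitute t = (−33 + 3s)/7:
58s² − 870s − 3132 = 0  ⟹  s² − 15s − 54 = 0
s = 18 or s = −3, giving (18, 3) and (−3, −6).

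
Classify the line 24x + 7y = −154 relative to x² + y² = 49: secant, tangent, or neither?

Substituting the line into the circle gives 625x² + 7392x + 21315 = 0.
Δ = 54641664 − 53287500 = 1354164.
Two real roots: the line is a secant.

secant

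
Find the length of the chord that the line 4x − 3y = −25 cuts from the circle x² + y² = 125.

20

Centre (0, 0), r² = 125. Perpendicular distance d from centre to line = |25| / √25 = 25/√25.
Chord = 2√(r² − d²) = 2·√(100) = 20.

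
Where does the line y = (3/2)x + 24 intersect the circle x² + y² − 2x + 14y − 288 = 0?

Substitute y = (48 + 3x)/2:
13x² + 364x + 2496 = 0  ⟹  x² + 28x + 192 = 0
x = −12 or x = −16, giving (−12, 6) and (−16, 0).

(−16, 0) and (−12, 6)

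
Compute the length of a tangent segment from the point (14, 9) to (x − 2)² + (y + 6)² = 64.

√305

With centre O = (2, −6), |OP|² = 369 and r² = 64.
By the tangent–radius right angle, tangent length = √(|PO|² − r²) = √305.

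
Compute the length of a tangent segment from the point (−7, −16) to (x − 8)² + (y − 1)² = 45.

Centre (8, 1), r² = 45. |PO|² = (−15)² + (−17)² = 514.
Power of the point: PT² = |PO|² − r² = 469, so PT = √469.

√469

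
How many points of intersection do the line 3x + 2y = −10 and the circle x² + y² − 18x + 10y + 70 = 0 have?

Substituting the line into the circle gives 13x² − 72x + 180 = 0.
Discriminant = (−72)² − 4·13·(180) = −4176 < 0.
No real roots: the line does not meet the circle.

0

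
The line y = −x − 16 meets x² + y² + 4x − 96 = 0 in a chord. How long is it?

The distance from (−2, 0) to the line is 14/√2, and r² = 100.
Half the chord is √(r² − d²) = √(2), so the full chord is 2√2.

2√2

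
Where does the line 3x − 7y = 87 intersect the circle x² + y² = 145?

(1, −12) and (8, −9)

Express y = (−87 + 3x)/7 and substitute into the circle:
58x² − 522x + 464 = 0  ⟹  x² − 9x + 8 = 0
x = 8 or x = 1, giving (8, −9) and (1, −12).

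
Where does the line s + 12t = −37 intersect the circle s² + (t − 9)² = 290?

Express t = (−37 − s)/12 and substitute into the circle:
145s² + 290s − 20735 = 0  ⟹  s² + 2s − 143 = 0
s = 11 or s = −13, giving (11, −4) and (−13, −2).

(−13, −2) and (11, −4)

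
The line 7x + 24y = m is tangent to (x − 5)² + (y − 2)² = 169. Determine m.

m = −242 or m = 408

The line touches the circle iff its distance from (5, 2) is 13:
|7·5 + 24·2 − m| / √625 = 13
|m − (83)| = 13·25, so m = 408 or m = −242.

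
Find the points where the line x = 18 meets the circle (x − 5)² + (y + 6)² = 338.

(18, −19) and (18, 7)

The line gives x = 18. Substituting into the circle:
y² + 12y − 133 = 0
y = 7 or y = −19, giving (18, 7) and (18, −19).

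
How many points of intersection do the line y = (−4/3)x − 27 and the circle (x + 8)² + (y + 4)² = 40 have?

d² = (4·(−8) + 3·(−4) − (−81))²/25 = 1369/25; r² = 40.
Since d² > r², the line lies outside the circle.

0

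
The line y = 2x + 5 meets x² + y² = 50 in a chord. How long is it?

6√5

Centre (0, 0), r² = 50. Perpendicular distance d from centre to line = |5| / √5 = 5/√5.
Half the chord is √(r² − d²) = √(45), so the full chord is 6√5.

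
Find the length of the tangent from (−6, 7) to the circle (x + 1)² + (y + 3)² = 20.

With centre O = (−1, −3), |OP|² = 125 and r² = 20.
Power of the point: PT² = |PO|² − r² = 105, so PT = √105.

√105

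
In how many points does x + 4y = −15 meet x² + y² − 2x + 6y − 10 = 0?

d² = (1·1 + 4·(−3) − (−15))²/17 = 16/17; r² = 20.
Since d² < r², the line cuts the circle twice.

2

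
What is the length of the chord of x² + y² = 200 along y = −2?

28

The distance from (0, 0) to the line is 2, and r² = 200.
Half the chord is √(r² − d²) = √(196), so the full chord is 28.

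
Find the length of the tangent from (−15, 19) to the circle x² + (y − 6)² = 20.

√374

Centre (0, 6), r² = 20. |PO|² = (−15)² + (13)² = 394.
The tangent meets the radius at right angles, so tangent² = |PO|² − r² = 394 − 20 = 374.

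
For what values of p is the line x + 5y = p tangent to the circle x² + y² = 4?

p = ±2√26

For a tangent, require d(centre, line) = r = 2.
|1·0 + 5·0 − p| / √26 = 2
|p| = 2√26.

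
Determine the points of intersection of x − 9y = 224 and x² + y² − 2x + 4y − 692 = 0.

(−10, −26) and (17, −23)

Express y = (−224 + x)/9 and substitute into the circle:
82x² − 574x − 13940 = 0  ⟹  x² − 7x − 170 = 0
x = 17 or x = −10, giving (17, −23) and (−10, −26).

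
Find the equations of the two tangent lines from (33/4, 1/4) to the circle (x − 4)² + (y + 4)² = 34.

5x + 3y = 42 and 3x + 5y = 26

A line y − (1/4) = m(x − (33/4)) is tangent when its distance from (4, −4) is √34:
[m·(−17/4) − (−17/4)]² = 34(m² + 1)
15m² + 34m + 15 = 0, so m = −5/3 or m = −3/5.
Through (33/4, 1/4) these give 5x + 3y = 42 and 3x + 5y = 26.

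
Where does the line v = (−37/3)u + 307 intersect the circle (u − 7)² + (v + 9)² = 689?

(24, 11) and (27, −26)

Substitute v = (921 − 37u)/3:
1378u² − 70278u + 892944 = 0  ⟹  u² − 51u + 648 = 0
u = 27 or u = 24, giving (27, −26) and (24, 11).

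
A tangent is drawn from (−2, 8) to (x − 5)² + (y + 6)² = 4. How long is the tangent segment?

√241

Centre (5, −6), r² = 4. |PO|² = (−7)² + (14)² = 245.
Power of the point: PT² = |PO|² − r² = 241, so PT = √241.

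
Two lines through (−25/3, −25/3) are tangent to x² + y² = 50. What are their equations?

7x − y = −50 and x − 7y = 50

Write the tangent as mx − y + (−25/3 − m·(−25/3)) = 0 and set its distance from the centre to 5√2:
(25/3m − (25/3))² = 50(m² + 1)
7m² − 50m + 7 = 0, so m = 7 or m = 1/7.
Through (−25/3, −25/3) these give 7x − y = −50 and x − 7y = 50.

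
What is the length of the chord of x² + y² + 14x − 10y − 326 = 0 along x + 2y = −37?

8√5

Centre (−7, 5), r² = 400. Perpendicular distance d from centre to line = |40| / √5 = 40/√5.
Half the chord is √(r² − d²) = √(80), so the full chord is 8√5.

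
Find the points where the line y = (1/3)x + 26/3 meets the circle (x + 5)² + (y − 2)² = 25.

(−8, 6) and (−5, 7)

Substitute y = (26 + x)/3:
10x² + 130x + 400 = 0  ⟹  x² + 13x + 40 = 0
x = −5 or x = −8, giving (−5, 7) and (−8, 6).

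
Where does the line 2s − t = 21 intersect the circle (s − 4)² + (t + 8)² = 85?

(2, −17) and (10, −1)

Substitute t = 2s − 21:
5s² − 60s + 100 = 0  ⟹  s² − 12s + 20 = 0
s = 10 or s = 2, giving (10, −1) and (2, −17).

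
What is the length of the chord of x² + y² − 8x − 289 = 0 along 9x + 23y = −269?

Substitute y = (−269 − 9x)/23:
610x² + 610x − 80520 = 0  ⟹  x² + x − 132 = 0
x = 11 or x = −12, giving (11, −16) and (−12, −7).
Chord length = distance between (11, −16) and (−12, −7) = √610 = √610.

√610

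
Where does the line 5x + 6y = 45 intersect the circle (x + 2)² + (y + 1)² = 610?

(−15, 20) and (21, −10)

From the line, y = (45 − 5x)/6. Substituting:
61x² − 366x − 19215 = 0  ⟹  x² − 6x − 315 = 0
x = 21 or x = −15, giving (21, −10) and (−15, 20).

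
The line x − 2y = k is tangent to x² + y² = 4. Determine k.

Tangency holds when the distance from the centre (0, 0) to the line equals the radius 2:
|1·0 − 2·0 − k| / √5 = 2
|k| = 2√5.

k = ±2√5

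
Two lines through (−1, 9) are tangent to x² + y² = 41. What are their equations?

4x + 5y = 41 and 5x − 4y = −41

Write the tangent as mx − y + (9 − m·(−1)) = 0 and set its distance from the centre to √41:
[m·(1) − (−9)]² = 41(m² + 1)
20m² − 9m − 20 = 0, so m = −4/5 or m = 5/4.
With m = −4/5: 4x + 5y = 41. With m = 5/4: 5x − 4y = −41.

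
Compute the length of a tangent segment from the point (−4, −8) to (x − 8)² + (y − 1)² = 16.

Centre (8, 1), r² = 16. |PO|² = (−12)² + (−9)² = 225.
Power of the point: PT² = |PO|² − r² = 209, so PT = √209.

√209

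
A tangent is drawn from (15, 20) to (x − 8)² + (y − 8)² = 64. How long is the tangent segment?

The centre is (8, 8) and r = 8. The square of the distance from P to the centre is 49 + 144 = 193.
Power of the point: PT² = |PO|² − r² = 129, so PT = √129.

√129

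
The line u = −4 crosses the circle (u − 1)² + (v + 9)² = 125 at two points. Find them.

(−4, −19) and (−4, 1)

The line gives u = −4. Substituting into the circle:
v² + 18v − 19 = 0
v = 1 or v = −19, giving (−4, 1) and (−4, −19).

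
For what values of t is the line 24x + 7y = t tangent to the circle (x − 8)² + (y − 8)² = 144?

t = −52 or t = 548

Tangency holds when the distance from the centre (8, 8) to the line equals the radius 12:
|24·8 + 7·8 − t| / √625 = 12
|t − (248)| = 12·25, so t = 548 or t = −52.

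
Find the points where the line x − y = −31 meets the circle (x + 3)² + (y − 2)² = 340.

(−17, 14) and (−15, 16)

Express y = x + 31 and substitute into the circle:
2x² + 64x + 510 = 0  ⟹  x² + 32x + 255 = 0
x = −15 or x = −17, giving (−15, 16) and (−17, 14).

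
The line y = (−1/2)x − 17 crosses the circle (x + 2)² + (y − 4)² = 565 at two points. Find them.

(−24, −5) and (4, −19)

Substitute y = (−34 − x)/2:
5x² + 100x − 480 = 0  ⟹  x² + 20x − 96 = 0
x = 4 or x = −24, giving (4, −19) and (−24, −5).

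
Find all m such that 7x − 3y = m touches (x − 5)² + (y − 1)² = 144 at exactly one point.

m = 32 ± 12√58

For a tangent, require d(centre, line) = r = 12.
|7·5 − 3·1 − m| / √58 = 12
|m − (32)| = 12√58.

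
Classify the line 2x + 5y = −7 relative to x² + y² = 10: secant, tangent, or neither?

d² = (2·0 + 5·0 − (−7))²/29 = 49/29; r² = 10.
Since d² < r², the line cuts the circle twice.

secant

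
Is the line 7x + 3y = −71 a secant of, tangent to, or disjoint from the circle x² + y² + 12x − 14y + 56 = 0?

Substituting the line into the circle gives 58x² + 1396x + 8527 = 0.
Discriminant = (1396)² − 4·58·(8527) = −29448 < 0.
No real roots: the line does not meet the circle.

disjoint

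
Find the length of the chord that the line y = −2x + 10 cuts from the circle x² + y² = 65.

6√5

Substitute y = −2x + 10:
5x² − 40x + 35 = 0  ⟹  x² − 8x + 7 = 0
x = 7 or x = 1, giving (7, −4) and (1, 8).
Chord length = distance between (7, −4) and (1, 8) = √180 = 6√5.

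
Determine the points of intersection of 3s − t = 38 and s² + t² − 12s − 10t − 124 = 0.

(10, −8) and (17, 13)

Substitute t = 3s − 38:
10s² − 270s + 1700 = 0  ⟹  s² − 27s + 170 = 0
s = 17 or s = 10, giving (17, 13) and (10, −8).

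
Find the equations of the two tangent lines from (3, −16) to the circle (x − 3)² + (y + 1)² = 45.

2x − y = 22 and 2x + y = −10

Write the tangent as mx − y + (−16 − m·(3)) = 0 and set its distance from the centre to 3√5:
(0m − (15))² = 45(m² + 1)
m² − 4 = 0, so m = 2 or m = −2.
Through (3, −16) these give 2x − y = 22 and 2x + y = −10.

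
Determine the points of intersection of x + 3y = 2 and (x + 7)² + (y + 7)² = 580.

Substitute y = (2 − x)/3:
10x² + 80x − 4250 = 0  ⟹  x² + 8x − 425 = 0
x = 17 or x = −25, giving (17, −5) and (−25, 9).

(−25, 9) and (17, −5)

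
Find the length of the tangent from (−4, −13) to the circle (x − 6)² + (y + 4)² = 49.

2√33

With centre O = (6, −4), |OP|² = 181 and r² = 49.
The tangent meets the radius at right angles, so tangent² = |PO|² − r² = 181 − 49 = 132.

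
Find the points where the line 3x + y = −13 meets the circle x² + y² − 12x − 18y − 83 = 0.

(−8, 11) and (−4, −1)

Express y = −3x − 13 and substitute into the circle:
10x² + 120x + 320 = 0  ⟹  x² + 12x + 32 = 0
x = −4 or x = −8, giving (−4, −1) and (−8, 11).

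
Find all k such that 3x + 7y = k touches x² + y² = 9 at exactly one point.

Tangency holds when the distance from the centre (0, 0) to the line equals the radius 3:
|3·0 + 7·0 − k| / √58 = 3
|k| = 3√58.

k = ±3√58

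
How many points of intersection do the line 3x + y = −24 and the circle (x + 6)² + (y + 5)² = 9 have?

2

d² = (3·(−6) + 1·(−5) − (−24))²/10 = 1/10; r² = 9.
Since d² < r², the line cuts the circle twice.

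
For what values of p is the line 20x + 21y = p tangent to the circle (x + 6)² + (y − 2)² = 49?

For a tangent, require d(centre, line) = r = 7.
|20·(−6) + 21·2 − p| / √841 = 7
|p − (−78)| = 7·29, so p = 125 or p = −281.

p = −281 or p = 125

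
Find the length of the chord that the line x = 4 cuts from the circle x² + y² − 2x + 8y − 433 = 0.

Centre (1, −4), r² = 450. Perpendicular distance d from centre to line = |−3| / √1 = 3.
Chord = 2√(r² − d²) = 2·√(441) = 42.

42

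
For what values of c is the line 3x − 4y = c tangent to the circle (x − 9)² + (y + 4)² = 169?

c = −22 or c = 108

For a tangent, require d(centre, line) = r = 13.
|3·9 − 4·(−4) − c| / √25 = 13
|c − (43)| = 13·5, so c = 108 or c = −22.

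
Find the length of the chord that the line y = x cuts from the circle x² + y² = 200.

Substitute y = x:
2x² − 200 = 0  ⟹  x² − 100 = 0
x = 10 or x = −10, giving (10, 10) and (−10, −10).
|(10, 10) − (−10, −10)| = √((20)² + (20)²) = 20√2.

20√2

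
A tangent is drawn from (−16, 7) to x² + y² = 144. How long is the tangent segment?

With centre O = (0, 0), |OP|² = 305 and r² = 144.
Power of the point: PT² = |PO|² − r² = 161, so PT = √161.

√161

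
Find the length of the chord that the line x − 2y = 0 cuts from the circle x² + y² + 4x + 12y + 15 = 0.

From the line, y = (x)/2. Substituting:
5x² + 40x + 60 = 0  ⟹  x² + 8x + 12 = 0
x = −2 or x = −6, giving (−2, −1) and (−6, −3).
|(−2, −1) − (−6, −3)| = √((4)² + (2)²) = 2√5.

2√5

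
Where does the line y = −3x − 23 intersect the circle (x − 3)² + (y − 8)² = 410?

(−14, 19) and (−4, −11)

Express y = −3x − 23 and substitute into the circle:
10x² + 180x + 560 = 0  ⟹  x² + 18x + 56 = 0
x = −4 or x = −14, giving (−4, −11) and (−14, 19).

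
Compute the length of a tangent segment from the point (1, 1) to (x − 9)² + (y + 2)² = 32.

√41

Centre (9, −2), r² = 32. |PO|² = (−8)² + (3)² = 73.
Power of the point: PT² = |PO|² − r² = 41, so PT = √41.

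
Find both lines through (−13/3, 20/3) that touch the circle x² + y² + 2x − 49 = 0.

x − 7y = −51 and x − y = −11

Write the tangent as mx − y + (20/3 − m·(−13/3)) = 0 and set its distance from the centre to 5√2:
(10/3m − (−20/3))² = 50(m² + 1)
7m² − 8m + 1 = 0, so m = 1/7 or m = 1.
Through (−13/3, 20/3) these give x − 7y = −51 and x − y = −11.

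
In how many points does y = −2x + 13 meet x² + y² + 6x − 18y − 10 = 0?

2

Centre (−3, 9), r² = 100. Distance² from centre to line = (−10)²/5 = 20.
Since d² < r², the line cuts the circle twice.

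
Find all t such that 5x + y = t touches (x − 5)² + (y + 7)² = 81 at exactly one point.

Tangency holds when the distance from the centre (5, −7) to the line equals the radius 9:
|5·5 + 1·(−7) − t| / √26 = 9
|t − (18)| = 9√26.

t = 18 ± 9√26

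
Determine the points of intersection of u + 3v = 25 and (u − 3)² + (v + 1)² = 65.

Substitute v = (25 − u)/3:
10u² − 110u + 280 = 0  ⟹  u² − 11u + 28 = 0
u = 7 or u = 4, giving (7, 6) and (4, 7).

(4, 7) and (7, 6)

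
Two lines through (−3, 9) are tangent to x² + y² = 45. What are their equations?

A line y − (9) = m(x − (−3)) is tangent when its distance from (0, 0) is 3√5:
(3m − (−9))² = 45(m² + 1)
2m² − 3m − 2 = 0, so m = 2 or m = −1/2.
With m = 2: 2x − y = −15. With m = −1/2: x + 2y = 15.

2x − y = −15 and x + 2y = 15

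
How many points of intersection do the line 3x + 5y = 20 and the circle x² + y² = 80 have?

2

d² = (3·0 + 5·0 − (20))²/34 = 200/17; r² = 80.
Since d² < r², the line cuts the circle twice.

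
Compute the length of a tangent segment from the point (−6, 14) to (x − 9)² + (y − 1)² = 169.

15

Centre (9, 1), r² = 169. |PO|² = (−15)² + (13)² = 394.
Power of the point: PT² = |PO|² − r² = 225, so PT = 15.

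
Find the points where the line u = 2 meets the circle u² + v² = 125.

(2, −11) and (2, 11)

The line gives u = 2. Substituting into the circle:
v² − 121 = 0
v = 11 or v = −11, giving (2, 11) and (2, −11).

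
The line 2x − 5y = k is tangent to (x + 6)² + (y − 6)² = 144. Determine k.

Tangency holds when the distance from the centre (−6, 6) to the line equals the radius 12:
|2·(−6) − 5·6 − k| / √29 = 12
|k − (−42)| = 12√29.

k = −42 ± 12√29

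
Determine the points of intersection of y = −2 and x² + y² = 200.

Express y = −2 and substitute into the circle:
x² − 196 = 0
x = 14 or x = −14, giving (14, −2) and (−14, −2).

(−14, −2) and (14, −2)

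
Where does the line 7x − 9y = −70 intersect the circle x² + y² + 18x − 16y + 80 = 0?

(−10, 0) and (−1, 7)

Express y = (70 + 7x)/9 and substitute into the circle:
130x² + 1430x + 1300 = 0  ⟹  x² + 11x + 10 = 0
x = −1 or x = −10, giving (−1, 7) and (−10, 0).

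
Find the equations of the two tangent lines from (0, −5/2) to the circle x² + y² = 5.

Write the tangent as mx − y + (−5/2 − m·(0)) = 0 and set its distance from the centre to √5:
(0m − (5/2))² = 5(m² + 1)
4m² − 1 = 0, so m = −1/2 or m = 1/2.
With m = −1/2: x + 2y = −5. With m = 1/2: x − 2y = 5.

x + 2y = −5 and x − 2y = 5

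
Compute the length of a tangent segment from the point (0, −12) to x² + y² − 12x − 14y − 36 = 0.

2√69

The centre is (6, 7) and r = 11. The square of the distance from P to the centre is 36 + 361 = 397.
The tangent meets the radius at right angles, so tangent² = |PO|² − r² = 397 − 121 = 276.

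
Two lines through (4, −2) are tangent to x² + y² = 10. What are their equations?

A line y − (−2) = m(x − (4)) is tangent when its distance from (0, 0) is √10:
[m·(−4) − (2)]² = 10(m² + 1)
3m² + 8m − 3 = 0, so m = −3 or m = 1/3.
With m = −3: 3x + y = 10. With m = 1/3: x − 3y = 10.

3x + y = 10 and x − 3y = 10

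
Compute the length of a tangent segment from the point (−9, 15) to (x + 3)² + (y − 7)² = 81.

√19

With centre O = (−3, 7), |OP|² = 100 and r² = 81.
By the tangent–radius right angle, tangent length = √(|PO|² − r²) = √19.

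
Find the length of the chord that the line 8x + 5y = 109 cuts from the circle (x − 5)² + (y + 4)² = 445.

4√89

Centre (5, −4), r² = 445. Perpendicular distance d from centre to line = |−89| / √89 = 89/√89.
Half the chord is √(r² − d²) = √(356), so the full chord is 4√89.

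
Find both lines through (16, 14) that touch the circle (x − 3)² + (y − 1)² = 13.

A line y − (14) = m(x − (16)) is tangent when its distance from (3, 1) is √13:
(−13m − (−13))² = 13(m² + 1)
6m² − 13m + 6 = 0, so m = 2/3 or m = 3/2.
Through (16, 14) these give 2x − 3y = −10 and 3x − 2y = 20.

2x − 3y = −10 and 3x − 2y = 20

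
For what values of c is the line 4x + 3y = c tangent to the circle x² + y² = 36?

The line touches the circle iff its distance from (0, 0) is 6:
|4·0 + 3·0 − c| / √25 = 6
|c| = 6·5, so c = 30 or c = −30.

c = −30 or c = 30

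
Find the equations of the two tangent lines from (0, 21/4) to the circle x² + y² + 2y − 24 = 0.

3x + 4y = 21 and 3x − 4y = −21

A line y − (21/4) = m(x − (0)) is tangent when its distance from (0, −1) is 5:
[m·(0) − (−25/4)]² = 25(m² + 1)
16m² − 9 = 0, so m = −3/4 or m = 3/4.
Through (0, 21/4) these give 3x + 4y = 21 and 3x − 4y = −21.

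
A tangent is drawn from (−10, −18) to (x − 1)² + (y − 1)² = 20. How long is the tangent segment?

√462

The centre is (1, 1) and r = 2√5. The square of the distance from P to the centre is 121 + 361 = 482.
The tangent meets the radius at right angles, so tangent² = |PO|² − r² = 482 − 20 = 462.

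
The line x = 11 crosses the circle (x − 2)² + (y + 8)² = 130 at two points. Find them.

(11, −15) and (11, −1)

The line gives x = 11. Substituting into the circle:
y² + 16y + 15 = 0
y = −1 or y = −15, giving (11, −1) and (11, −15).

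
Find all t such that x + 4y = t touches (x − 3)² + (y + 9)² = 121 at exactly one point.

t = −33 ± 11√17

The line touches the circle iff its distance from (3, −9) is 11:
|1·3 + 4·(−9) − t| / √17 = 11
|t − (−33)| = 11√17.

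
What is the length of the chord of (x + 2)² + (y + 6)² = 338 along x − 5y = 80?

6√26

From the line, y = (−80 + x)/5. Substituting:
26x² − 5850 = 0  ⟹  x² − 225 = 0
x = 15 or x = −15, giving (15, −13) and (−15, −19).
Chord length = distance between (15, −13) and (−15, −19) = √936 = 6√26.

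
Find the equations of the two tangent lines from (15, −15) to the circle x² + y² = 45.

Write the tangent as mx − y + (−15 − m·(15)) = 0 and set its distance from the centre to 3√5:
(−15m − (15))² = 45(m² + 1)
2m² + 5m + 2 = 0, so m = −1/2 or m = −2.
With m = −1/2: x + 2y = −15. With m = −2: 2x + y = 15.

x + 2y = −15 and 2x + y = 15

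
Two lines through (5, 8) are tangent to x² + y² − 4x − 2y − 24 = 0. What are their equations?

Write the tangent as mx − y + (8 − m·(5)) = 0 and set its distance from the centre to √29:
[m·(−3) − (−7)]² = 29(m² + 1)
10m² + 21m − 10 = 0, so m = −5/2 or m = 2/5.
Through (5, 8) these give 5x + 2y = 41 and 2x − 5y = −30.

5x + 2y = 41 and 2x − 5y = −30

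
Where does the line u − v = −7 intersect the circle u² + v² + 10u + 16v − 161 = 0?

(−20, −13) and (0, 7)

Substitute v = u + 7:
2u² + 40u = 0  ⟹  u² + 20u = 0
u = 0 or u = −20, giving (0, 7) and (−20, −13).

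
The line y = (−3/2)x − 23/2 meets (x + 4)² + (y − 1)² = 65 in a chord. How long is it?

4√13

The distance from (−4, 1) to the line is 13/√13, and r² = 65.
Chord = 2√(r² − d²) = 2·√(52) = 4√13.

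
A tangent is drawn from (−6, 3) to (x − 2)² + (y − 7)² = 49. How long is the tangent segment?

The centre is (2, 7) and r = 7. The square of the distance from P to the centre is 64 + 16 = 80.
The tangent meets the radius at right angles, so tangent² = |PO|² − r² = 80 − 49 = 31.

√31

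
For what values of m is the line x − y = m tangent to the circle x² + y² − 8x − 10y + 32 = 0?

The line touches the circle iff its distance from (4, 5) is 3:
|1·4 − 1·5 − m| / √2 = 3
|m − (−1)| = 3√2.

m = −1 ± 3√2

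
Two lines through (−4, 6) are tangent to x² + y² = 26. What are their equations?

5x − y = −26 and x + 5y = 26

A line y − (6) = m(x − (−4)) is tangent when its distance from (0, 0) is √26:
(4m − (−6))² = 26(m² + 1)
5m² − 24m − 5 = 0, so m = 5 or m = −1/5.
Through (−4, 6) these give 5x − y = −26 and x + 5y = 26.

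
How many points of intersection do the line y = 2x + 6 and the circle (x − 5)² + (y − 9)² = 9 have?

Centre (5, 9), r² = 9. Distance² from centre to line = (7)²/5 = 49/5.
Since d² > r², the line lies outside the circle.

0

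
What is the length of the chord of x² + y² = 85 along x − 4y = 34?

The distance from (0, 0) to the line is 34/√17, and r² = 85.
Chord = 2√(r² − d²) = 2·√(17) = 2√17.

2√17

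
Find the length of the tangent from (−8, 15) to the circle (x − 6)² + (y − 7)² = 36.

4√14

The centre is (6, 7) and r = 6. The square of the distance from P to the centre is 196 + 64 = 260.
Power of the point: PT² = |PO|² − r² = 224, so PT = 4√14.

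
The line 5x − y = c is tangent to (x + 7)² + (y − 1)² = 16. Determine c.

c = −36 ± 4√26

For a tangent, require d(centre, line) = r = 4.
|5·(−7) − 1·1 − c| / √26 = 4
|c − (−36)| = 4√26.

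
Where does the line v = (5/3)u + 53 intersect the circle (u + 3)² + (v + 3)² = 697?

(−27, 8) and (−24, 13)

Express v = (159 + 5u)/3 and substitute into the circle:
34u² + 1734u + 22032 = 0  ⟹  u² + 51u + 648 = 0
u = −24 or u = −27, giving (−24, 13) and (−27, 8).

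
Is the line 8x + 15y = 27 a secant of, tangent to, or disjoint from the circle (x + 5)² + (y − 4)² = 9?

Substituting the line into the circle gives 289x² + 2778x + 4689 = 0.
Δ = 7717284 − 5420484 = 2296800.
Two real roots: the line is a secant.

secant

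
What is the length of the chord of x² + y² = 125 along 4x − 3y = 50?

The distance from (0, 0) to the line is 50/√25, and r² = 125.
Half the chord is √(r² − d²) = √(25), so the full chord is 10.

10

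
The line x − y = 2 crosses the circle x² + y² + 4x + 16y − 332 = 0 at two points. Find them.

(−18, −20) and (10, 8)

Express y = x − 2 and substitute into the circle:
2x² + 16x − 360 = 0  ⟹  x² + 8x − 180 = 0
x = 10 or x = −18, giving (10, 8) and (−18, −20).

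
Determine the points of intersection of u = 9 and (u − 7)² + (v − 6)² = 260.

(9, −10) and (9, 22)

The line gives u = 9. Substituting into the circle:
v² − 12v − 220 = 0
v = 22 or v = −10, giving (9, 22) and (9, −10).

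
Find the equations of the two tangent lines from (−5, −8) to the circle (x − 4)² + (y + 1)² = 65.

x + 8y = −69 and 8x − y = −32

Let a tangent through (−5, −8) have slope m. Its distance from (4, −1) must equal √65:
(9m − (7))² = 65(m² + 1)
8m² − 63m − 8 = 0, so m = −1/8 or m = 8.
With m = −1/8: x + 8y = −69. With m = 8: 8x − y = −32.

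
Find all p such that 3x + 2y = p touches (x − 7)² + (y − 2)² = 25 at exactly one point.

p = 25 ± 5√13

Tangency holds when the distance from the centre (7, 2) to the line equals the radius 5:
|3·7 + 2·2 − p| / √13 = 5
|p − (25)| = 5√13.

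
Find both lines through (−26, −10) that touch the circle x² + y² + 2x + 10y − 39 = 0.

Write the tangent as mx − y + (−10 − m·(−26)) = 0 and set its distance from the centre to √65:
[m·(25) − (5)]² = 65(m² + 1)
56m² − 25m − 4 = 0, so m = 4/7 or m = −1/8.
With m = 4/7: 4x − 7y = −34. With m = −1/8: x + 8y = −106.

4x − 7y = −34 and x + 8y = −106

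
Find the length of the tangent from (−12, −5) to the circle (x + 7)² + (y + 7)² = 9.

Centre (−7, −7), r² = 9. |PO|² = (−5)² + (2)² = 29.
By the tangent–radius right angle, tangent length = √(|PO|² − r²) = √20 = 2√5.

2√5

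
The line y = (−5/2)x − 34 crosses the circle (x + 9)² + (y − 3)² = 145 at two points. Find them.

From the line, y = (−68 − 5x)/2. Substituting:
29x² + 812x + 5220 = 0  ⟹  x² + 28x + 180 = 0
x = −10 or x = −18, giving (−10, −9) and (−18, 11).

(−18, 11) and (−10, −9)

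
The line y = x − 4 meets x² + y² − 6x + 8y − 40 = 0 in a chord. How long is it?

Substitute y = x − 4:
2x² − 6x − 56 = 0  ⟹  x² − 3x − 28 = 0
x = 7 or x = −4, giving (7, 3) and (−4, −8).
|(7, 3) − (−4, −8)| = √((11)² + (11)²) = 11√2.

11√2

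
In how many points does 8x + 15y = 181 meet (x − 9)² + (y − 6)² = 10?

2

Substituting the line into the circle gives 289x² − 5506x + 24256 = 0.
Discriminant = (−5506)² − 4·289·(24256) = 2276100 > 0.
Two real roots: the line is a secant.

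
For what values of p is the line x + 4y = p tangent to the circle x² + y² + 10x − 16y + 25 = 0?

Tangency holds when the distance from the centre (−5, 8) to the line equals the radius 8:
|1·(−5) + 4·8 − p| / √17 = 8
|p − (27)| = 8√17.

p = 27 ± 8√17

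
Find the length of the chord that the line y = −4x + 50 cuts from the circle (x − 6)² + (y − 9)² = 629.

12√17

From the line, y = −4x + 50. Substituting:
17x² − 340x + 1088 = 0  ⟹  x² − 20x + 64 = 0
x = 16 or x = 4, giving (16, −14) and (4, 34).
|(16, −14) − (4, 34)| = √((12)² + (−48)²) = 12√17.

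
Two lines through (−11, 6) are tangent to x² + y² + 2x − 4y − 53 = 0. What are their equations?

A line y − (6) = m(x − (−11)) is tangent when its distance from (−1, 2) is √58:
(10m − (−4))² = 58(m² + 1)
21m² + 40m − 21 = 0, so m = 3/7 or m = −7/3.
With m = 3/7: 3x − 7y = −75. With m = −7/3: 7x + 3y = −59.

3x − 7y = −75 and 7x + 3y = −59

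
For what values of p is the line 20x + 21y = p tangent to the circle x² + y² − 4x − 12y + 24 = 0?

The line touches the circle iff its distance from (2, 6) is 4:
|20·2 + 21·6 − p| / √841 = 4
|p − (166)| = 4·29, so p = 282 or p = 50.

p = 50 or p = 282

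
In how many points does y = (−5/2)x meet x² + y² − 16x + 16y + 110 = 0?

d² = (5·8 + 2·(−8) − (0))²/29 = 576/29; r² = 18.
Since d² > r², the line lies outside the circle.

0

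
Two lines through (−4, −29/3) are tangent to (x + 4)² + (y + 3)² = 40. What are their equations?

Let a tangent through (−4, −29/3) have slope m. Its distance from (−4, −3) must equal 2√10:
[m·(0) − (20/3)]² = 40(m² + 1)
9m² − 1 = 0, so m = −1/3 or m = 1/3.
Through (−4, −29/3) these give x + 3y = −33 and x − 3y = 25.

x + 3y = −33 and x − 3y = 25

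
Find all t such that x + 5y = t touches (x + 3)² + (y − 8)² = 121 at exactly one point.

Tangency holds when the distance from the centre (−3, 8) to the line equals the radius 11:
|1·(−3) + 5·8 − t| / √26 = 11
|t − (37)| = 11√26.

t = 37 ± 11√26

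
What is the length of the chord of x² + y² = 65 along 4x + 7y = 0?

2√65

The distance from (0, 0) to the line is 0/√65, and r² = 65.
Chord = 2√(r² − d²) = 2·√(65) = 2√65.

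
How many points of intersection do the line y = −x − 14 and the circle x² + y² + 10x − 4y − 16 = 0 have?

d² = (1·(−5) + 1·2 − (−14))²/2 = 121/2; r² = 45.
Since d² > r², the line lies outside the circle.

0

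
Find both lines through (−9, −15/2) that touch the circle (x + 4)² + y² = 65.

x + 8y = −69 and 7x + 4y = −93

Write the tangent as mx − y + (−15/2 − m·(−9)) = 0 and set its distance from the centre to √65:
[m·(5) − (15/2)]² = 65(m² + 1)
32m² + 60m + 7 = 0, so m = −1/8 or m = −7/4.
Through (−9, −15/2) these give x + 8y = −69 and 7x + 4y = −93.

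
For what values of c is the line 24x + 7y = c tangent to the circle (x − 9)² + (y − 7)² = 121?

The line touches the circle iff its distance from (9, 7) is 11:
|24·9 + 7·7 − c| / √625 = 11
|c − (265)| = 11·25, so c = 540 or c = −10.

c = −10 or c = 540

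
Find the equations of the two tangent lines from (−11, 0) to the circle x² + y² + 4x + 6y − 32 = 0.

Let a tangent through (−11, 0) have slope m. Its distance from (−2, −3) must equal 3√5:
[m·(9) − (−3)]² = 45(m² + 1)
2m² + 3m − 2 = 0, so m = 1/2 or m = −2.
Through (−11, 0) these give x − 2y = −11 and 2x + y = −22.

x − 2y = −11 and 2x + y = −22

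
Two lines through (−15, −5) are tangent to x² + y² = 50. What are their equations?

Let a tangent through (−15, −5) have slope m. Its distance from (0, 0) must equal 5√2:
[m·(15) − (5)]² = 50(m² + 1)
7m² − 6m − 1 = 0, so m = −1/7 or m = 1.
Through (−15, −5) these give x + 7y = −50 and x − y = −10.

x + 7y = −50 and x − y = −10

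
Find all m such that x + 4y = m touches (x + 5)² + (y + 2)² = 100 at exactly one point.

m = −13 ± 10√17

The line touches the circle iff its distance from (−5, −2) is 10:
|1·(−5) + 4·(−2) − m| / √17 = 10
|m − (−13)| = 10√17.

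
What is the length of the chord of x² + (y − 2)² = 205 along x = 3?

Centre (0, 2), r² = 205. Perpendicular distance d from centre to line = |−3| / √1 = 3.
Chord = 2√(r² − d²) = 2·√(196) = 28.

28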